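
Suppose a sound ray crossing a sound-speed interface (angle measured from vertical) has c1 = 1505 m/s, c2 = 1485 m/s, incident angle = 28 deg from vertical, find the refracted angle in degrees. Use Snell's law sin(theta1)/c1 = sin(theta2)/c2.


sin(theta2) = (c2/c1)*sin(theta1) = (1485/1505)*sin(28 deg) = 0.46323
theta2 = arcsin(0.46323) = 27.6

27.6 deg


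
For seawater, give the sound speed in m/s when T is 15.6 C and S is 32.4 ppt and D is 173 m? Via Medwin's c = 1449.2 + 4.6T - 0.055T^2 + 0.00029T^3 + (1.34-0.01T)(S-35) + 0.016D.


c = 1449.2 + 4.6*15.6 - 0.055*15.6^2 + 0.00029*15.6^3 + (1.34 - 0.01*15.6)*(32.4 - 35) + 0.016*173 = 1508.37

1508.37 m/s


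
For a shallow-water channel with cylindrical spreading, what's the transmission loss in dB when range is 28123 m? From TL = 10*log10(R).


TL = 10*log10(28123) = 44.49

44.49 dB


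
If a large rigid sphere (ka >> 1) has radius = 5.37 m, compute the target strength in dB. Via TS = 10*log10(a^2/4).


8.58 dB


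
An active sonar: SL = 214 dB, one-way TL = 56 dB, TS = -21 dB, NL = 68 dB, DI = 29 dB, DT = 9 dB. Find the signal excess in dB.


SE = SL - 2*TL + TS - NL + DI - DT = 214 - 2*56 + (-21) - 68 + 29 - 9 = 33

33 dB


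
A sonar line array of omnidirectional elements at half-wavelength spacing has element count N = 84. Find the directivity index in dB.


DI = 10*log10(84) = 19.24

19.24 dB


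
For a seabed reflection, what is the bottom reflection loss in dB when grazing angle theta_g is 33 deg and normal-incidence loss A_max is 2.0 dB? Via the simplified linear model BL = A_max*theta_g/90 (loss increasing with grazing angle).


BL = A_max * theta_g / 90 = 2.0 * 33 / 90 = 0.73

0.73 dB


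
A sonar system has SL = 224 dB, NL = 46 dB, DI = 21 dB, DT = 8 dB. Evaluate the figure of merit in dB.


FOM = SL - NL + DI - DT = 224 - 46 + 21 - 8 = 191

191 dB


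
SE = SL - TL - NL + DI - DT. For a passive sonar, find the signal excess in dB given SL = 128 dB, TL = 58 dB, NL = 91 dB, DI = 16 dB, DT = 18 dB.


SE = SL - TL - NL + DI - DT = 128 - 58 - 91 + 16 - 18 = -23

-23 dB


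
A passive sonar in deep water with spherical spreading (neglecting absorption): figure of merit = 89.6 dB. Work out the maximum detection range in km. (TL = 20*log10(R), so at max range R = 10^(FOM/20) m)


30.2 km


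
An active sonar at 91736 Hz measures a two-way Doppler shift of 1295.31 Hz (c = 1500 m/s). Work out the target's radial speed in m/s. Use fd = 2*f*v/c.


From fd = 2*f*v/c, v = c*fd/(2*f) = 1500 * 1295.31 / (2*91736) = 10.59

10.59 m/s


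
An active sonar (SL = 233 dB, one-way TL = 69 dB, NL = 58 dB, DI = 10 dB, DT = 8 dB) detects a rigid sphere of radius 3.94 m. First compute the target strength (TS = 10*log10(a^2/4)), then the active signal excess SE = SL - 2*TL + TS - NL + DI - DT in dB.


Step 1: TS = 10*log10(3.94^2/4) = 5.89 dB
Step 2: SE = SL - 2*TL + TS - NL + DI - DT = 233 - 2*69 + (5.89) - 58 + 10 - 8 = 44.89

44.89 dB


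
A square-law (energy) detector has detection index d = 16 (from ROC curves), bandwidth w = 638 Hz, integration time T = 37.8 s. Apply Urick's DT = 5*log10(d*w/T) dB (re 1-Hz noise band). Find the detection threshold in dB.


DT = 5*log10(d*w/T) = 5*log10(16 * 638 / 37.8) = 5*log10(270.05) = 12.16

12.16 dB


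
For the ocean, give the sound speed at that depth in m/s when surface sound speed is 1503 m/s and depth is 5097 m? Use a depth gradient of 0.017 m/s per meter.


c = 1503 + 0.017 * 5097 = 1589.649

1589.649 m/s


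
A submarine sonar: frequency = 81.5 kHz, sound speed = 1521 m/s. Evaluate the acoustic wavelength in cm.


1.87 cm


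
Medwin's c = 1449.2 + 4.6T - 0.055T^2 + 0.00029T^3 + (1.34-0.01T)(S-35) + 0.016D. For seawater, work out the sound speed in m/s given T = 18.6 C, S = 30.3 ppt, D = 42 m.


c = 1449.2 + 4.6*18.6 - 0.055*18.6^2 + 0.00029*18.6^3 + (1.34 - 0.01*18.6)*(30.3 - 35) + 0.016*42 = 1512.85

1512.85 m/s


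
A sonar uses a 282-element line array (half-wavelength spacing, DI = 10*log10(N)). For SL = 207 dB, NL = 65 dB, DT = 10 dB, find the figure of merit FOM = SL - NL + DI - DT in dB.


156.5 dB


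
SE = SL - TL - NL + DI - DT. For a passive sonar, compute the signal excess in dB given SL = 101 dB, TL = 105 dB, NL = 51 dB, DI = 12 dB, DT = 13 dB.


-56 dB


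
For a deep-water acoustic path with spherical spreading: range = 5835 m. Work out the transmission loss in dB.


TL = 20*log10(5835) = 75.32

75.32 dB


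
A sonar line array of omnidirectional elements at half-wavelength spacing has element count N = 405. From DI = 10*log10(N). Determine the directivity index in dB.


DI = 10*log10(405) = 26.07

26.07 dB


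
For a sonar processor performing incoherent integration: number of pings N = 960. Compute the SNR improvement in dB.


Gain = 5*log10(960) = 14.91

14.91 dB


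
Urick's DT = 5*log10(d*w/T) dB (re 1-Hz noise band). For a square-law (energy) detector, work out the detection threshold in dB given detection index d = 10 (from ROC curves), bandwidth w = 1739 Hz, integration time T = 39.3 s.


DT = 5*log10(d*w/T) = 5*log10(10 * 1739 / 39.3) = 5*log10(442.49) = 13.23

13.23 dB


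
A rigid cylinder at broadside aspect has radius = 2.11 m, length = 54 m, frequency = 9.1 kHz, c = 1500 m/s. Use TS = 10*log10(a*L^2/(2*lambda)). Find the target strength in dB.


lambda = 1500/9100 = 0.16484 m
TS = 10*log10(2.11*54^2/(2*0.16484)) = 42.71

42.71 dB


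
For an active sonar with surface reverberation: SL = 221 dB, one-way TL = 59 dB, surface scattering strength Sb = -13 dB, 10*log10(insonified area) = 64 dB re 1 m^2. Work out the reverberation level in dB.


RL = SL - 2*TL + Sb + 10*log10(A) = 221 - 2*59 + (-13) + 64 = 154

154 dB


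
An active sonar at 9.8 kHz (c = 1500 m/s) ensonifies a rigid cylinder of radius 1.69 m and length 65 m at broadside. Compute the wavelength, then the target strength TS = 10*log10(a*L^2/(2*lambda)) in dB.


Step 1: lambda = c/f = 1500/9800 = 0.15306 m
Step 2: TS = 10*log10(a*L^2/(2*lambda)) = 10*log10(1.69*65^2/(2*0.15306)) = 43.68

43.68 dB


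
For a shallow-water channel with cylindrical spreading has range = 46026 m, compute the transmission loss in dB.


TL = 10*log10(46026) = 46.63

46.63 dB


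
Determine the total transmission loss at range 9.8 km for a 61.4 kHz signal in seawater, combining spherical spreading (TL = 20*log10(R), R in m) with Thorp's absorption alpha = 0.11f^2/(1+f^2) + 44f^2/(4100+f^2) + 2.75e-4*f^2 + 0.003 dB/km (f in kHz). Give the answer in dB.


Step 1 (Thorp): alpha = 0.11*3769.96/(1+3769.96) + 44*3769.96/(4100+3769.96) + 2.75e-4*3769.96 + 0.003 = 22.2271 dB/km
Step 2: TL_spread = 20*log10(9800) = 79.82 dB
Step 3: TL_abs = alpha*R = 22.2271 * 9.8 = 217.83 dB
Step 4: TL_total = 79.82 + 217.83 = 297.65

297.65 dB


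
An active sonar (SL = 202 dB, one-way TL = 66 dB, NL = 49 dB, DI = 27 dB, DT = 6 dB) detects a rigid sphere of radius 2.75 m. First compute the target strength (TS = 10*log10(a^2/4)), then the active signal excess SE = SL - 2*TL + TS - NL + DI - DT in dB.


Step 1: TS = 10*log10(2.75^2/4) = 2.77 dB
Step 2: SE = SL - 2*TL + TS - NL + DI - DT = 202 - 2*66 + (2.77) - 49 + 27 - 6 = 44.77

44.77 dB


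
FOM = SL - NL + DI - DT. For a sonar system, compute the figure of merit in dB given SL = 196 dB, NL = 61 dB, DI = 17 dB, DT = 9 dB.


FOM = SL - NL + DI - DT = 196 - 61 + 17 - 9 = 143

143 dB


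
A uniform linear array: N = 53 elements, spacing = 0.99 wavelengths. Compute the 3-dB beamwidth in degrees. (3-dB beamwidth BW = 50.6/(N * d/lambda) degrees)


0.96 deg


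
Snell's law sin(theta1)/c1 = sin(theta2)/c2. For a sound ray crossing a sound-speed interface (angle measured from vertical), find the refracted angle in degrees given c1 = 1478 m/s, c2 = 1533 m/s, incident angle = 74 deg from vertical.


85.58 deg


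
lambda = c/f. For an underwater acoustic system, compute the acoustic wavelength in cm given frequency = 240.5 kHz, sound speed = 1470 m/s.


lambda = c/f = 1470 / 240500 = 0.0061 m = 0.61 cm

0.61 cm


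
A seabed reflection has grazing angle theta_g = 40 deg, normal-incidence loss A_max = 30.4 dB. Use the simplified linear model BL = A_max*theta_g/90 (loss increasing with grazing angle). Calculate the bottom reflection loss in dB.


13.51 dB


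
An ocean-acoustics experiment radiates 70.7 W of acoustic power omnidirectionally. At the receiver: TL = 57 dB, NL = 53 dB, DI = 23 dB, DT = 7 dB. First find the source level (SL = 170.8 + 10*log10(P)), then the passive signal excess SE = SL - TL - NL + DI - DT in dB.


Step 1: SL = 170.8 + 10*log10(70.7) = 189.29 dB
Step 2: SE = SL - TL - NL + DI - DT = 189.29 - 57 - 53 + 23 - 7 = 95.29

95.29 dB


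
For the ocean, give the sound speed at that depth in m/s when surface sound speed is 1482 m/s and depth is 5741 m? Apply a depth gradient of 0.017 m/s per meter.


1579.597 m/s


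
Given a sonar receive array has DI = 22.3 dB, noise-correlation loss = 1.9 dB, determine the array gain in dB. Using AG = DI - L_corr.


AG = DI - L_corr = 22.3 - 1.9 = 20.4

20.4 dB


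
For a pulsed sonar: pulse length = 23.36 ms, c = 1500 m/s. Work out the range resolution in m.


dR = c*tau/2 = 1500 * 23.36e-3 / 2 = 17.52

17.52 m


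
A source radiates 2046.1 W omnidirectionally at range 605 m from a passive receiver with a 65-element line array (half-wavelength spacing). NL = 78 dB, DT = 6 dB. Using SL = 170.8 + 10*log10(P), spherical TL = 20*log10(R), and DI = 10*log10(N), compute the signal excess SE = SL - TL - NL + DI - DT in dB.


82.4 dB


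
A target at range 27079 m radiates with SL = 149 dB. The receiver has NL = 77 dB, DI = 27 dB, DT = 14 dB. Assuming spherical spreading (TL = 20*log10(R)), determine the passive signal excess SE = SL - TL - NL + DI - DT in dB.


-3.65 dB


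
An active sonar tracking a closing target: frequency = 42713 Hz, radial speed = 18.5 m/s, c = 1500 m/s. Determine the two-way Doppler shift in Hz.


fd = 2*f*v/c = 2 * 42713 * 18.5 / 1500 = 1053.59

1053.59 Hz


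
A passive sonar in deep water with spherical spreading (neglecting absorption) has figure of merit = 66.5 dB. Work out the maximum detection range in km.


At max range FOM = TL, so 20*log10(R) = 66.5
R = 10^(66.5/20) = 2113.49 m = 2.11 km

2.11 km


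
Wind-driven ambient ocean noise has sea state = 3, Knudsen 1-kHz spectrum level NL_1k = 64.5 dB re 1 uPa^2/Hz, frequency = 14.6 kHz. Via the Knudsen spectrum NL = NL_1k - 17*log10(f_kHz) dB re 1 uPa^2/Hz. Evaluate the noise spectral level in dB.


NL = NL_1k - 17*log10(f_kHz) = 64.5 - 17*log10(14.6) = 64.5 - (19.79) = 44.71

44.71 dB


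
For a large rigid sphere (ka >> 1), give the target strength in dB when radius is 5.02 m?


TS = 10*log10(5.02^2 / 4) = 10*log10(6.3001) = 7.99

7.99 dB


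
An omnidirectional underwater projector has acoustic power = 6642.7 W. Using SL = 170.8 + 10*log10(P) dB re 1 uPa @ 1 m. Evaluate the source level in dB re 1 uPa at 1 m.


SL = 170.8 + 10*log10(6642.7) = 170.8 + 38.22 = 209.02

209.02 dB


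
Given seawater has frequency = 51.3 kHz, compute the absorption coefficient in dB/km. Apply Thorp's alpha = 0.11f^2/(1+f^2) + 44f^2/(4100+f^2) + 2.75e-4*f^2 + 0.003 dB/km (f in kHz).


f^2 = 2631.69
alpha = 0.11*2631.69/(1+2631.69) + 44*2631.69/(4100+2631.69) + 2.75e-4*2631.69 + 0.003 = 18.038

18.038 dB/km


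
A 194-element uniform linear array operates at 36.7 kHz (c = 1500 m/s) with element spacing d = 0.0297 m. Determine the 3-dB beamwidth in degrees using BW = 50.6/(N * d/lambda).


Step 1: lambda = 1500/36700 = 0.04087 m
Step 2: d/lambda = 0.0297/0.04087 = 0.7267
Step 3: BW = 50.6/(N * d/lambda) = 50.6/(194 * 0.7267) = 0.36

0.36 deg


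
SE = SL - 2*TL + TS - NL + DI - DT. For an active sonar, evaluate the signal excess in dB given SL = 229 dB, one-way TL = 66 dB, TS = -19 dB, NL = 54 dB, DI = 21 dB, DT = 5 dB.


40 dB


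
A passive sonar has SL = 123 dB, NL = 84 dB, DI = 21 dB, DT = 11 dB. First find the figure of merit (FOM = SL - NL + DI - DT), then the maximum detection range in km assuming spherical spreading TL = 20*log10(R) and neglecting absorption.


Step 1: FOM = SL - NL + DI - DT = 123 - 84 + 21 - 11 = 49 dB
Step 2: at max range FOM = TL = 20*log10(R), so R = 10^(49/20) = 281.84 m = 0.28 km

0.28 km


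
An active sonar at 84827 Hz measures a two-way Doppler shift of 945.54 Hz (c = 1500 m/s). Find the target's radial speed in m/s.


From fd = 2*f*v/c, v = c*fd/(2*f) = 1500 * 945.54 / (2*84827) = 8.36

8.36 m/s


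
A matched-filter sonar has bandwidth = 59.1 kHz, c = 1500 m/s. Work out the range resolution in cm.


1.27 cm


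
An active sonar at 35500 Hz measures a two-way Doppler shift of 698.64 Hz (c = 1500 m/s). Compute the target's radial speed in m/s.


From fd = 2*f*v/c, v = c*fd/(2*f) = 1500 * 698.64 / (2*35500) = 14.76

14.76 m/s


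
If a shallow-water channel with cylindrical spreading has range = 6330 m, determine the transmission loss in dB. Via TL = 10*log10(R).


TL = 10*log10(6330) = 38.01

38.01 dB


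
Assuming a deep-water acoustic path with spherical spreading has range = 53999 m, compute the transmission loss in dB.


94.65 dB


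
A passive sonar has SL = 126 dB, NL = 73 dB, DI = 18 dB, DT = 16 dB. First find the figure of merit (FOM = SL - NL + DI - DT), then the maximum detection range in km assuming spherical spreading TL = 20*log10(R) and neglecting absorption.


Step 1: FOM = SL - NL + DI - DT = 126 - 73 + 18 - 16 = 55 dB
Step 2: at max range FOM = TL = 20*log10(R), so R = 10^(55/20) = 562.34 m = 0.56 km

0.56 km


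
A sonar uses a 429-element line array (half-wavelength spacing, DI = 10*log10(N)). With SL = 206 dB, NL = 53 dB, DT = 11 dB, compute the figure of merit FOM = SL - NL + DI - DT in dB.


168.32 dB


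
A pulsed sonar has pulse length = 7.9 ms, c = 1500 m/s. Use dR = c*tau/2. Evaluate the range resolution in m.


5.925 m


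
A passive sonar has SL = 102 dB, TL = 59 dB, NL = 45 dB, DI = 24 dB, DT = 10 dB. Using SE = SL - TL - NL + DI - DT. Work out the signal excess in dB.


SE = SL - TL - NL + DI - DT = 102 - 59 - 45 + 24 - 10 = 12

12 dB


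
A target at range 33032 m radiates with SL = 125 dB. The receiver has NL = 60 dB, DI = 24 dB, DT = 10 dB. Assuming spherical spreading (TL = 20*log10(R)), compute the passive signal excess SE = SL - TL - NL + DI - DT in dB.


Step 1: TL = 20*log10(33032) = 90.38 dB
Step 2: SE = 125 - 90.38 - 60 + 24 - 10 = -11.38

-11.38 dB


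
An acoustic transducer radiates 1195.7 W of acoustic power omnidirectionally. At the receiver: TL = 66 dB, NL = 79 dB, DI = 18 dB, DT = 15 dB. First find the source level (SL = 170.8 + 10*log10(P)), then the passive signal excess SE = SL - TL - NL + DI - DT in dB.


Step 1: SL = 170.8 + 10*log10(1195.7) = 201.58 dB
Step 2: SE = SL - TL - NL + DI - DT = 201.58 - 66 - 79 + 18 - 15 = 59.58

59.58 dB


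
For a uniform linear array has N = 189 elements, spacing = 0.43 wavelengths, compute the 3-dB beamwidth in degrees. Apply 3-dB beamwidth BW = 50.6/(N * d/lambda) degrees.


0.62 deg


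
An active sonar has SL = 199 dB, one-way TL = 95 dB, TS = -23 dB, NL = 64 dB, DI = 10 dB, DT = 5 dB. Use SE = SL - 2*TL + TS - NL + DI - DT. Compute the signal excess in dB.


-73 dB


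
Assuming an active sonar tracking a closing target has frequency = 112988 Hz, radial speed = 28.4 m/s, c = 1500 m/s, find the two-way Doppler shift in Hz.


4278.48 Hz


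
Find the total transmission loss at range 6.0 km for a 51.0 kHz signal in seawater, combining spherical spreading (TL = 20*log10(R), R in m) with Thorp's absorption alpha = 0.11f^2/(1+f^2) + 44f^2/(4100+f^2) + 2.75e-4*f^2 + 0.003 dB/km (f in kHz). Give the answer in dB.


Step 1 (Thorp): alpha = 0.11*2601.0/(1+2601.0) + 44*2601.0/(4100+2601.0) + 2.75e-4*2601.0 + 0.003 = 17.9069 dB/km
Step 2: TL_spread = 20*log10(6000) = 75.56 dB
Step 3: TL_abs = alpha*R = 17.9069 * 6.0 = 107.44 dB
Step 4: TL_total = 75.56 + 107.44 = 183.0

183.0 dB


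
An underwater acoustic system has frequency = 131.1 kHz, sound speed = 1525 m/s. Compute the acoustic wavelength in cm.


1.16 cm


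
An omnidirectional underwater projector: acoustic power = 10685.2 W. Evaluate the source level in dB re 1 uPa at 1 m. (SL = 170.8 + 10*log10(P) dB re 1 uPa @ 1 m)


SL = 170.8 + 10*log10(10685.2) = 170.8 + 40.29 = 211.09

211.09 dB


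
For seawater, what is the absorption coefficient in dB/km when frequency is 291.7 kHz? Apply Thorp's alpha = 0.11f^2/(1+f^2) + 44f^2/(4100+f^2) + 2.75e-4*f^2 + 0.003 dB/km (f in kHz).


f^2 = 85088.89
alpha = 0.11*85088.89/(1+85088.89) + 44*85088.89/(4100+85088.89) + 2.75e-4*85088.89 + 0.003 = 65.49

65.49 dB/km


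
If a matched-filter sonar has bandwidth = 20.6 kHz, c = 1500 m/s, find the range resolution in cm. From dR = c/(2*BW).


3.64 cm


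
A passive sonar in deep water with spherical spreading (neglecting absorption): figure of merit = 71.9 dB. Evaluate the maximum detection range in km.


3.94 km


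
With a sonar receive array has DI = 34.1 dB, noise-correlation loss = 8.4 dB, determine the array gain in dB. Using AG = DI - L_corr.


25.7 dB


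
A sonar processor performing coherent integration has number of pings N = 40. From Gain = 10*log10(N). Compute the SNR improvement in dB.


16.02 dB


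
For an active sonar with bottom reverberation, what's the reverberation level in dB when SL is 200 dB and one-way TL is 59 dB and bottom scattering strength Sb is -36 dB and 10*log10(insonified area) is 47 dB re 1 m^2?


93 dB


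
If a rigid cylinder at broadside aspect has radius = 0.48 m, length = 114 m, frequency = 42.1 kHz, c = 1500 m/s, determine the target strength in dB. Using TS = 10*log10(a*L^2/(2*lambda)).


lambda = 1500/42100 = 0.03563 m
TS = 10*log10(0.48*114^2/(2*0.03563)) = 49.42

49.42 dB


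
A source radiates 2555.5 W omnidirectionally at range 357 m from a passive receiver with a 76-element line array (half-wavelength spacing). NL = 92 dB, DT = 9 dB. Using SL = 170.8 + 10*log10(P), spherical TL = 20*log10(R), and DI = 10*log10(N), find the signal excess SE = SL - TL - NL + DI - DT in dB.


Step 1: SL = 170.8 + 10*log10(2555.5) = 204.87 dB
Step 2: TL = 20*log10(357) = 51.05 dB
Step 3: DI = 10*log10(76) = 18.81 dB
Step 4: SE = SL - TL - NL + DI - DT = 204.87 - 51.05 - 92 + 18.81 - 9 = 71.63

71.63 dB


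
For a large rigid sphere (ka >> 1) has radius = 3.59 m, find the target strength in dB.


TS = 10*log10(3.59^2 / 4) = 10*log10(3.222025) = 5.08

5.08 dB


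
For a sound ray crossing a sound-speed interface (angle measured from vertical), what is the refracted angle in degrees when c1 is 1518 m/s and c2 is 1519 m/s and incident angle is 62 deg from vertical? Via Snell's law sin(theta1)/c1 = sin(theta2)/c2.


sin(theta2) = (c2/c1)*sin(theta1) = (1519/1518)*sin(62 deg) = 0.88353
theta2 = arcsin(0.88353) = 62.07

62.07 deg


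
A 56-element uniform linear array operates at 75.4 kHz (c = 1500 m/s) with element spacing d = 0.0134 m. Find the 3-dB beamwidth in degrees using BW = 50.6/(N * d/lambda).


Step 1: lambda = 1500/75400 = 0.01989 m
Step 2: d/lambda = 0.0134/0.01989 = 0.6737
Step 3: BW = 50.6/(N * d/lambda) = 50.6/(56 * 0.6737) = 1.34

1.34 deg


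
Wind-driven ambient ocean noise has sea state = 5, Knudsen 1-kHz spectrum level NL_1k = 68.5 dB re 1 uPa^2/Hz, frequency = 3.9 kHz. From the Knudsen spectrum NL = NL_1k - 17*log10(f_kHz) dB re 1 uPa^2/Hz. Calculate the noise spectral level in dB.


58.45 dB


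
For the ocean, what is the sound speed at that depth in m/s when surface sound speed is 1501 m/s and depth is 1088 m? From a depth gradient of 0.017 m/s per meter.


c = 1501 + 0.017 * 1088 = 1519.496

1519.496 m/s


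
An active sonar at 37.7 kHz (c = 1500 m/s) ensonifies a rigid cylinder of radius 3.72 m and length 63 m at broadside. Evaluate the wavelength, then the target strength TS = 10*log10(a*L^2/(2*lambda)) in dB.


Step 1: lambda = c/f = 1500/37700 = 0.03979 m
Step 2: TS = 10*log10(a*L^2/(2*lambda)) = 10*log10(3.72*63^2/(2*0.03979)) = 52.68

52.68 dB


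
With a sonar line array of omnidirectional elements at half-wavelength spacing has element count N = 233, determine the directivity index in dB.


DI = 10*log10(233) = 23.67

23.67 dB


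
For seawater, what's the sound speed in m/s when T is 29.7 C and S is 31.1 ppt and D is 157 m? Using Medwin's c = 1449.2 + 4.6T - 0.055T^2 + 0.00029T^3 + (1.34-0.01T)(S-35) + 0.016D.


1543.35 m/s


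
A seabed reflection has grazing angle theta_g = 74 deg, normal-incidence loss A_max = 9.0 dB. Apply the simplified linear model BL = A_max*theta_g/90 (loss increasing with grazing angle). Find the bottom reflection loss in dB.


BL = A_max * theta_g / 90 = 9.0 * 74 / 90 = 7.4

7.4 dB


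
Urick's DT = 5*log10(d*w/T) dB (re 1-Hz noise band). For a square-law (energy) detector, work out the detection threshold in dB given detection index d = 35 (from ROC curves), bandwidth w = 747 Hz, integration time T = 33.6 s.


14.46 dB


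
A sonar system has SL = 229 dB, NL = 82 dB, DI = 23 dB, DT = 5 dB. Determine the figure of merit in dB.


165 dB


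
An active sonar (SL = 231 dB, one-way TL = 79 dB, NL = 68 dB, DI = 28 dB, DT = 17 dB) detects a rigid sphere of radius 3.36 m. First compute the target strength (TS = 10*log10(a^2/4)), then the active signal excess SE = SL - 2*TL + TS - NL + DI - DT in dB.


Step 1: TS = 10*log10(3.36^2/4) = 4.51 dB
Step 2: SE = SL - 2*TL + TS - NL + DI - DT = 231 - 2*79 + (4.51) - 68 + 28 - 17 = 20.51

20.51 dB


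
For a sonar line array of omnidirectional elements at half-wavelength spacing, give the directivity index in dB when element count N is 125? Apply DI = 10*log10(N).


DI = 10*log10(125) = 20.97

20.97 dB


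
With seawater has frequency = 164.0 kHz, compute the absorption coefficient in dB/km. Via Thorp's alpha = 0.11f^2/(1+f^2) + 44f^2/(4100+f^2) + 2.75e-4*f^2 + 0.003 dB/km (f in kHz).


f^2 = 26896.0
alpha = 0.11*26896.0/(1+26896.0) + 44*26896.0/(4100+26896.0) + 2.75e-4*26896.0 + 0.003 = 45.689

45.689 dB/km


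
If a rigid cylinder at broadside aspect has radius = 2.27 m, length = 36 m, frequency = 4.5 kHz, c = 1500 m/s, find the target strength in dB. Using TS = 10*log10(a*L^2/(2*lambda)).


lambda = 1500/4500 = 0.33333 m
TS = 10*log10(2.27*36^2/(2*0.33333)) = 36.45

36.45 dB


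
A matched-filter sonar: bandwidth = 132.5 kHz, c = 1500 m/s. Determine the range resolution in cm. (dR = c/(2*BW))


0.57 cm


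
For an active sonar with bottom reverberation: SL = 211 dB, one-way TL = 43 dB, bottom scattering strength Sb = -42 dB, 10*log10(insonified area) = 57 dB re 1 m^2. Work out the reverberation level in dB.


RL = SL - 2*TL + Sb + 10*log10(A) = 211 - 2*43 + (-42) + 57 = 140

140 dB


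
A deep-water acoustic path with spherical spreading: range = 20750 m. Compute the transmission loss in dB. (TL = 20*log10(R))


86.34 dB


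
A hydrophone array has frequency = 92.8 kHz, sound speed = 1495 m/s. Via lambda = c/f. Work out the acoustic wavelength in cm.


lambda = c/f = 1495 / 92800 = 0.0161 m = 1.61 cm

1.61 cm


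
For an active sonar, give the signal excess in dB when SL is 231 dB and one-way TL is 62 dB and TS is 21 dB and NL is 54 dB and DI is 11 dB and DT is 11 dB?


74 dB


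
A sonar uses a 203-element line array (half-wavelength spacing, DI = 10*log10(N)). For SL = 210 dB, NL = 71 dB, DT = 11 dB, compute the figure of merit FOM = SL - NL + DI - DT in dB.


Step 1: DI = 10*log10(203) = 23.07 dB
Step 2: FOM = SL - NL + DI - DT = 210 - 71 + 23.07 - 11 = 151.07

151.07 dB


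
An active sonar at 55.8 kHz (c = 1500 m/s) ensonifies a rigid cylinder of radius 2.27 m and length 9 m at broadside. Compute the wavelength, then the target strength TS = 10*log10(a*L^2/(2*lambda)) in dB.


Step 1: lambda = c/f = 1500/55800 = 0.02688 m
Step 2: TS = 10*log10(a*L^2/(2*lambda)) = 10*log10(2.27*9^2/(2*0.02688)) = 35.34

35.34 dB


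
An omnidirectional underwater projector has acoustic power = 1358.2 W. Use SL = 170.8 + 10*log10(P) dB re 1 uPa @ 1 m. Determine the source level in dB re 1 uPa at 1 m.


202.13 dB


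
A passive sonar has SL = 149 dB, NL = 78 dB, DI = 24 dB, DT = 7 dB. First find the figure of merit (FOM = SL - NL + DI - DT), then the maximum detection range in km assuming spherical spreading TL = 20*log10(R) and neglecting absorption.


Step 1: FOM = SL - NL + DI - DT = 149 - 78 + 24 - 7 = 88 dB
Step 2: at max range FOM = TL = 20*log10(R), so R = 10^(88/20) = 25118.86 m = 25.12 km

25.12 km


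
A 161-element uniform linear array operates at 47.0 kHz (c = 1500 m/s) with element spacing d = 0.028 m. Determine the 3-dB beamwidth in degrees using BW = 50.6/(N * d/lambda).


Step 1: lambda = 1500/47000 = 0.03191 m
Step 2: d/lambda = 0.028/0.03191 = 0.8775
Step 3: BW = 50.6/(N * d/lambda) = 50.6/(161 * 0.8775) = 0.36

0.36 deg


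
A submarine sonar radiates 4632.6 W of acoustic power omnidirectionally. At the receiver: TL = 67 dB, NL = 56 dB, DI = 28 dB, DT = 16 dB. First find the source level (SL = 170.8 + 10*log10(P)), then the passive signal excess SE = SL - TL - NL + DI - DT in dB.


Step 1: SL = 170.8 + 10*log10(4632.6) = 207.46 dB
Step 2: SE = SL - TL - NL + DI - DT = 207.46 - 67 - 56 + 28 - 16 = 96.46

96.46 dB


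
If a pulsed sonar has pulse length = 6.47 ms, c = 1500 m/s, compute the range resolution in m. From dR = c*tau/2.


dR = c*tau/2 = 1500 * 6.47e-3 / 2 = 4.8525

4.8525 m


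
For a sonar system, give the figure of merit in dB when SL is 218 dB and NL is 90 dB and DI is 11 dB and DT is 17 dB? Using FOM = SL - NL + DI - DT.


122 dB


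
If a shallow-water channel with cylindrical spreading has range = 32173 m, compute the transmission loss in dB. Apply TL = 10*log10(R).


TL = 10*log10(32173) = 45.07

45.07 dB


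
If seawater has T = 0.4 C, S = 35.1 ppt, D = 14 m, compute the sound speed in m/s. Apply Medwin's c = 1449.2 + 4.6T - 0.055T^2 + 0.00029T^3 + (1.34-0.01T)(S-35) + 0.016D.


1451.39 m/s


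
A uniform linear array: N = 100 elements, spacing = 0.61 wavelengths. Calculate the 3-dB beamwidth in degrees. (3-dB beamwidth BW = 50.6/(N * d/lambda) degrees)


BW = 50.6 / (100 * 0.61) = 50.6 / 61.0 = 0.83

0.83 deg


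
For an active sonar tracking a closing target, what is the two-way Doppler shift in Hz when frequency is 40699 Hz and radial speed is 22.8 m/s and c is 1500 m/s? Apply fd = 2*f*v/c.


fd = 2*f*v/c = 2 * 40699 * 22.8 / 1500 = 1237.25

1237.25 Hz


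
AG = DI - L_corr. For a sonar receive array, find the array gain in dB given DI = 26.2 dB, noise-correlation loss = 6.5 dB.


19.7 dB


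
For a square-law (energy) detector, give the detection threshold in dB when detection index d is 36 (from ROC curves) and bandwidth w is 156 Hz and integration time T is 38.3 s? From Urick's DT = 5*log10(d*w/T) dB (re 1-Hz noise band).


DT = 5*log10(d*w/T) = 5*log10(36 * 156 / 38.3) = 5*log10(146.63) = 10.83

10.83 dB


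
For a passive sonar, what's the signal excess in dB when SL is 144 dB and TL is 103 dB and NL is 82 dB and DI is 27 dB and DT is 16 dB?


-30 dB


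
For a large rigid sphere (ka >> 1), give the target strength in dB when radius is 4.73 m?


TS = 10*log10(4.73^2 / 4) = 10*log10(5.593225) = 7.48

7.48 dB


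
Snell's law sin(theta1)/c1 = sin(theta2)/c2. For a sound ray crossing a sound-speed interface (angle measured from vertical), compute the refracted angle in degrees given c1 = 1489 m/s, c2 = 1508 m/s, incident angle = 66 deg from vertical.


sin(theta2) = (c2/c1)*sin(theta1) = (1508/1489)*sin(66 deg) = 0.9252
theta2 = arcsin(0.9252) = 67.7

67.7 deg


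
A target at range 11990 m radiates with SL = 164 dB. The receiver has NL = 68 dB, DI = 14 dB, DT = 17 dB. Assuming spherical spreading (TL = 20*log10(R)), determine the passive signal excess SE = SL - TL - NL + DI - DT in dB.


11.42 dB


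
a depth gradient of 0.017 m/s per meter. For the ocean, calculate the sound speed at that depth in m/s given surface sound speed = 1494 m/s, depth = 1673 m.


c = 1494 + 0.017 * 1673 = 1522.441

1522.441 m/s


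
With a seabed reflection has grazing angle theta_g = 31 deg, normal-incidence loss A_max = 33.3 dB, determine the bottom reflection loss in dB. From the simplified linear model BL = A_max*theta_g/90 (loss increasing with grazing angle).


11.47 dB


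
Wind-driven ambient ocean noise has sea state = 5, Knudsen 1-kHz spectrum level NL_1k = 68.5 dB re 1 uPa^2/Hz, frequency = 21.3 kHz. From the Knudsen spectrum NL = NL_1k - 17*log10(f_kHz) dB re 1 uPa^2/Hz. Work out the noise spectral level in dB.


NL = NL_1k - 17*log10(f_kHz) = 68.5 - 17*log10(21.3) = 68.5 - (22.58) = 45.92

45.92 dB


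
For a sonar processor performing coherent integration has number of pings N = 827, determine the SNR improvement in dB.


Gain = 10*log10(827) = 29.18

29.18 dB


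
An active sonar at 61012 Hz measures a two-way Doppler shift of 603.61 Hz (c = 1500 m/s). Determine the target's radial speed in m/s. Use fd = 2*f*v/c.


7.42 m/s


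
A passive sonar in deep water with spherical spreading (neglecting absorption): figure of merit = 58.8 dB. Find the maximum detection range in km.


At max range FOM = TL, so 20*log10(R) = 58.8
R = 10^(58.8/20) = 870.96 m = 0.87 km

0.87 km


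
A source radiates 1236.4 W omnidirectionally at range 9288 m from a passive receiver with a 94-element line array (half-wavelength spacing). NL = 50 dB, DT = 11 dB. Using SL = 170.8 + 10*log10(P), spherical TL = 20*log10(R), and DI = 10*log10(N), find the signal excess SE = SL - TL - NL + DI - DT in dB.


Step 1: SL = 170.8 + 10*log10(1236.4) = 201.72 dB
Step 2: TL = 20*log10(9288) = 79.36 dB
Step 3: DI = 10*log10(94) = 19.73 dB
Step 4: SE = SL - TL - NL + DI - DT = 201.72 - 79.36 - 50 + 19.73 - 11 = 81.09

81.09 dB


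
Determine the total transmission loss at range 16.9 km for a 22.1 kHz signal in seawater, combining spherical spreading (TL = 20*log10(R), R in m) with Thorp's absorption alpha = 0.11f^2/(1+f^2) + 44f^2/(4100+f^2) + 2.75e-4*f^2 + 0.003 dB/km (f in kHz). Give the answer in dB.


Step 1 (Thorp): alpha = 0.11*488.41/(1+488.41) + 44*488.41/(4100+488.41) + 2.75e-4*488.41 + 0.003 = 4.9306 dB/km
Step 2: TL_spread = 20*log10(16900) = 84.56 dB
Step 3: TL_abs = alpha*R = 4.9306 * 16.9 = 83.33 dB
Step 4: TL_total = 84.56 + 83.33 = 167.89

167.89 dB


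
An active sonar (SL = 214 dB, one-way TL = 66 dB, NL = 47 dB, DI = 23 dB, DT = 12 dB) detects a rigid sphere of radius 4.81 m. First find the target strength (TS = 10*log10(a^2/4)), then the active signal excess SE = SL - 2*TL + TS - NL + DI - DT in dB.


Step 1: TS = 10*log10(4.81^2/4) = 7.62 dB
Step 2: SE = SL - 2*TL + TS - NL + DI - DT = 214 - 2*66 + (7.62) - 47 + 23 - 12 = 53.62

53.62 dB


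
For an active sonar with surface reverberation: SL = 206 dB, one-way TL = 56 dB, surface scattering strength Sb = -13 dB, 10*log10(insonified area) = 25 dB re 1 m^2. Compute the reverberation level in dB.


106 dB


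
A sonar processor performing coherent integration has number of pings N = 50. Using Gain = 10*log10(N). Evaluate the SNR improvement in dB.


16.99 dB


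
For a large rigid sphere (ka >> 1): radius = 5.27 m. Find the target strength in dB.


8.42 dB


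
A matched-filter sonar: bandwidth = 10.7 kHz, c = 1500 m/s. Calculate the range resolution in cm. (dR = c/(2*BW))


dR = c/(2*BW) = 1500 / (2 * 10.7e3) = 0.0701 m = 7.01 cm

7.01 cm


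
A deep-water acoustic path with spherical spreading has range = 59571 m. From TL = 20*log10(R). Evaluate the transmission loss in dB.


TL = 20*log10(59571) = 95.5

95.5 dB


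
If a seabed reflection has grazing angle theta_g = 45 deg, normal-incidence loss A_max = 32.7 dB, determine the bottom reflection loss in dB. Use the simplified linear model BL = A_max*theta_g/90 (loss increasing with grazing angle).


BL = A_max * theta_g / 90 = 32.7 * 45 / 90 = 16.35

16.35 dB


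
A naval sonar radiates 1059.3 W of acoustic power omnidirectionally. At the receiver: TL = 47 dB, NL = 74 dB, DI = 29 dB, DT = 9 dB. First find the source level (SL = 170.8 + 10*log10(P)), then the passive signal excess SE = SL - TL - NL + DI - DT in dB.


Step 1: SL = 170.8 + 10*log10(1059.3) = 201.05 dB
Step 2: SE = SL - TL - NL + DI - DT = 201.05 - 47 - 74 + 29 - 9 = 100.05

100.05 dB


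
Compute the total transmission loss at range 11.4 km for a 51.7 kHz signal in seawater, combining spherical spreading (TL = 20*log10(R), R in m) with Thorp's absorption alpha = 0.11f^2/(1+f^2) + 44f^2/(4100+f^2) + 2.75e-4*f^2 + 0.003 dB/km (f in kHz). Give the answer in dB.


Step 1 (Thorp): alpha = 0.11*2672.89/(1+2672.89) + 44*2672.89/(4100+2672.89) + 2.75e-4*2672.89 + 0.003 = 18.2124 dB/km
Step 2: TL_spread = 20*log10(11400) = 81.14 dB
Step 3: TL_abs = alpha*R = 18.2124 * 11.4 = 207.62 dB
Step 4: TL_total = 81.14 + 207.62 = 288.76

288.76 dB


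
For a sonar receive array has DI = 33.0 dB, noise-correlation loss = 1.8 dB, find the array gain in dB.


AG = DI - L_corr = 33.0 - 1.8 = 31.2

31.2 dB


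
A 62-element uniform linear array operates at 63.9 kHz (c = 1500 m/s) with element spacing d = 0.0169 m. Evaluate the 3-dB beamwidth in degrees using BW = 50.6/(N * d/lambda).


1.13 deg


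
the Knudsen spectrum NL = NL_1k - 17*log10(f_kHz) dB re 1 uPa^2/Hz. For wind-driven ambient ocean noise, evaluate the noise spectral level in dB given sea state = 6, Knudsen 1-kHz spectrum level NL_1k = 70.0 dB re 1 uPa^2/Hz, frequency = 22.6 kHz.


46.98 dB


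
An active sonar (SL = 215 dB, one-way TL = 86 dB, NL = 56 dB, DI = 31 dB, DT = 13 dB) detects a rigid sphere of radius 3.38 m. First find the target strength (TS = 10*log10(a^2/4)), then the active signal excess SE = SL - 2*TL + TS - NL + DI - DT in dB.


Step 1: TS = 10*log10(3.38^2/4) = 4.56 dB
Step 2: SE = SL - 2*TL + TS - NL + DI - DT = 215 - 2*86 + (4.56) - 56 + 31 - 13 = 9.56

9.56 dB


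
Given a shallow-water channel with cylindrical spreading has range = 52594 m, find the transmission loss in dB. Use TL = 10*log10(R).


47.21 dB


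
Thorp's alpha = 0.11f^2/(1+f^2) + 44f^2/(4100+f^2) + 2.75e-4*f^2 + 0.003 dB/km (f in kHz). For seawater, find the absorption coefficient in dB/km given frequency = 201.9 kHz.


f^2 = 40763.61
alpha = 0.11*40763.61/(1+40763.61) + 44*40763.61/(4100+40763.61) + 2.75e-4*40763.61 + 0.003 = 51.302

51.302 dB/km


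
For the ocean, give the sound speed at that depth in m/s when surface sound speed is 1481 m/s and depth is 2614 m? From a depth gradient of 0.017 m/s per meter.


c = 1481 + 0.017 * 2614 = 1525.438

1525.438 m/s


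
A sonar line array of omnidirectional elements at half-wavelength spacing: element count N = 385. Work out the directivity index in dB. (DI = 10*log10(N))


DI = 10*log10(385) = 25.85

25.85 dB


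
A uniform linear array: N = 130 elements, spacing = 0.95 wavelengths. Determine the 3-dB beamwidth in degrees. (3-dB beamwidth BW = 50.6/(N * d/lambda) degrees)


BW = 50.6 / (130 * 0.95) = 50.6 / 123.5 = 0.41

0.41 deg


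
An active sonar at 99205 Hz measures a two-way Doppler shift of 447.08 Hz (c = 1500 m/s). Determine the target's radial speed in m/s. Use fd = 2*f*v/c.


From fd = 2*f*v/c, v = c*fd/(2*f) = 1500 * 447.08 / (2*99205) = 3.38

3.38 m/s


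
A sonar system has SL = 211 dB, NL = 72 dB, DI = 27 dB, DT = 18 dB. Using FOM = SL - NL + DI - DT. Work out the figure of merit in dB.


FOM = SL - NL + DI - DT = 211 - 72 + 27 - 18 = 148

148 dB


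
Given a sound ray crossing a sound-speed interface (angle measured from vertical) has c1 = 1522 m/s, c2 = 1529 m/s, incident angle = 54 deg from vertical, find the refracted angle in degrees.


54.36 deg


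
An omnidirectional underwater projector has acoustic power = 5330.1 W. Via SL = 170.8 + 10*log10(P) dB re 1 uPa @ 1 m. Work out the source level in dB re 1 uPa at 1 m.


208.07 dB


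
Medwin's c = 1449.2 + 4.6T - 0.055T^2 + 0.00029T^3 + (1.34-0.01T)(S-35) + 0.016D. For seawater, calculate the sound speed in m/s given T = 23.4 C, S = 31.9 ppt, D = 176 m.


c = 1449.2 + 4.6*23.4 - 0.055*23.4^2 + 0.00029*23.4^3 + (1.34 - 0.01*23.4)*(31.9 - 35) + 0.016*176 = 1529.83

1529.83 m/s


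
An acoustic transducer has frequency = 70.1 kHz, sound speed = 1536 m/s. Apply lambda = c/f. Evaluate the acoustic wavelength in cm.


lambda = c/f = 1536 / 70100 = 0.0219 m = 2.19 cm

2.19 cm


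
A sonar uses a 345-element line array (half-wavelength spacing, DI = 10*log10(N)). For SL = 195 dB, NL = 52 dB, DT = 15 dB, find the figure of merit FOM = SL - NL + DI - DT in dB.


Step 1: DI = 10*log10(345) = 25.38 dB
Step 2: FOM = SL - NL + DI - DT = 195 - 52 + 25.38 - 15 = 153.38

153.38 dB


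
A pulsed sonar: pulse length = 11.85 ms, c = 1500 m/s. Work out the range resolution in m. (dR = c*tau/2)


dR = c*tau/2 = 1500 * 11.85e-3 / 2 = 8.8875

8.8875 m


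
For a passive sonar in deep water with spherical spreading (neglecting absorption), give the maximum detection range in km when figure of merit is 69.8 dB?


At max range FOM = TL, so 20*log10(R) = 69.8
R = 10^(69.8/20) = 3090.3 m = 3.09 km

3.09 km


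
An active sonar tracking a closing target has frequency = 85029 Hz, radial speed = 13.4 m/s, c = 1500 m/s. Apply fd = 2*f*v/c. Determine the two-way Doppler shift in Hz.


1519.18 Hz


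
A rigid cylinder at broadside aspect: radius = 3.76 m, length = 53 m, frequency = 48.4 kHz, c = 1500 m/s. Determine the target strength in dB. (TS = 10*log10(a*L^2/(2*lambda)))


lambda = 1500/48400 = 0.03099 m
TS = 10*log10(3.76*53^2/(2*0.03099)) = 52.31

52.31 dB


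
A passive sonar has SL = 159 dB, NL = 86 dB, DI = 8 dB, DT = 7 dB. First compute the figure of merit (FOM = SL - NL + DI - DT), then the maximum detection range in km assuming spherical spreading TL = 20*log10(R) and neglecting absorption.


Step 1: FOM = SL - NL + DI - DT = 159 - 86 + 8 - 7 = 74 dB
Step 2: at max range FOM = TL = 20*log10(R), so R = 10^(74/20) = 5011.87 m = 5.01 km

5.01 km


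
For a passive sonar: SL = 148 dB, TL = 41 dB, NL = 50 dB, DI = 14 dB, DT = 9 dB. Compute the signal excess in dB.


SE = SL - TL - NL + DI - DT = 148 - 41 - 50 + 14 - 9 = 62

62 dB


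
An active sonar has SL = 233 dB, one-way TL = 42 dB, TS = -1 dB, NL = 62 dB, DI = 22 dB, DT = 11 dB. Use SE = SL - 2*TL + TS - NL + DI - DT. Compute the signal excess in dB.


SE = SL - 2*TL + TS - NL + DI - DT = 233 - 2*42 + (-1) - 62 + 22 - 11 = 97

97 dB


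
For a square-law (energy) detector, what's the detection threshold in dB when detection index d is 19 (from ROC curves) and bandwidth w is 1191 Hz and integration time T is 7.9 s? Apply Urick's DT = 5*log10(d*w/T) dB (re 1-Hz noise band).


DT = 5*log10(d*w/T) = 5*log10(19 * 1191 / 7.9) = 5*log10(2864.43) = 17.29

17.29 dB


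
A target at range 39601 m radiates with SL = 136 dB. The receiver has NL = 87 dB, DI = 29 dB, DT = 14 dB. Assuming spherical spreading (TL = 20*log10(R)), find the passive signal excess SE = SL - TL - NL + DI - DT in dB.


Step 1: TL = 20*log10(39601) = 91.95 dB
Step 2: SE = 136 - 91.95 - 87 + 29 - 14 = -27.95

-27.95 dB


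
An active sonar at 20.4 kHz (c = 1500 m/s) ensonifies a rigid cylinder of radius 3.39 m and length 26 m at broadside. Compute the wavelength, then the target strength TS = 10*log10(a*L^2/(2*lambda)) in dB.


Step 1: lambda = c/f = 1500/20400 = 0.07353 m
Step 2: TS = 10*log10(a*L^2/(2*lambda)) = 10*log10(3.39*26^2/(2*0.07353)) = 41.93

41.93 dB


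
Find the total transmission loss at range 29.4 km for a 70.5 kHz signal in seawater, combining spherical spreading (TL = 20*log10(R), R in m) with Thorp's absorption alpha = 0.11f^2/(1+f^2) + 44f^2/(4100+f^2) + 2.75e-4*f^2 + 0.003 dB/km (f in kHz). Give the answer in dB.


Step 1 (Thorp): alpha = 0.11*4970.25/(1+4970.25) + 44*4970.25/(4100+4970.25) + 2.75e-4*4970.25 + 0.003 = 25.5906 dB/km
Step 2: TL_spread = 20*log10(29400) = 89.37 dB
Step 3: TL_abs = alpha*R = 25.5906 * 29.4 = 752.36 dB
Step 4: TL_total = 89.37 + 752.36 = 841.73

841.73 dB
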